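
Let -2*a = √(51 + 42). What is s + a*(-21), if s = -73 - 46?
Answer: -119 + 21*√93/2 ≈ -17.742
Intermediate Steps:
a = -√93/2 (a = -√(51 + 42)/2 = -√93/2 ≈ -4.8218)
s = -119
s + a*(-21) = -119 - √93/2*(-21) = -119 + 21*√93/2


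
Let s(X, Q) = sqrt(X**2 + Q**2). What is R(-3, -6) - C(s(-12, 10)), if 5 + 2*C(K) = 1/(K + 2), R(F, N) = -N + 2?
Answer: 2521/240 - sqrt(61)/240 ≈ 10.472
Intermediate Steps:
s(X, Q) = sqrt(Q**2 + X**2)
R(F, N) = 2 - N
C(K) = -5/2 + 1/(2*(2 + K)) (C(K) = -5/2 + 1/(2*(K + 2)) = -5/2 + 1/(2*(2 + K)))
R(-3, -6) - C(s(-12, 10)) = (2 - 1*(-6)) - (-9 - 5*sqrt(10**2 + (-12)**2))/(2*(2 + sqrt(10**2 + (-12)**2))) = (2 + 6) - (-9 - 5*sqrt(100 + 144))/(2*(2 + sqrt(100 + 144))) = 8 - (-9 - 10*sqrt(61))/(2*(2 + sqrt(244))) = 8 - (-9 - 10*sqrt(61))/(2*(2 + 2*sqrt(61)))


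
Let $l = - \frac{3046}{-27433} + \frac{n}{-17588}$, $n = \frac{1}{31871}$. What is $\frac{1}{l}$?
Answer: $\frac{2196784273012}{243918083625} \approx 9.0062$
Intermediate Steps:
$n = \frac{1}{31871} \approx 3.1376 \cdot 10^{-5}$
$l = \frac{243918083625}{2196784273012}$ ($l = - \frac{3046}{-27433} + \frac{1}{31871 \left(-17588\right)} = \left(-3046\right) \left(- \frac{1}{27433}\right) + \frac{1}{31871} \left(- \frac{1}{17588}\right) = \frac{3046}{27433} - \frac{1}{560547148} = \frac{243918083625}{2196784273012} \approx 0.11103$)
$\frac{1}{l} = \frac{1}{\frac{243918083625}{2196784273012}} = \frac{2196784273012}{243918083625}$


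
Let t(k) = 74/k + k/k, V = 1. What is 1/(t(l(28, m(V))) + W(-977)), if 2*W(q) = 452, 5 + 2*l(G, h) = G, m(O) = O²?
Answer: 23/5369 ≈ 0.0042839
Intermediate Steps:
l(G, h) = -5/2 + G/2
W(q) = 226 (W(q) = (½)*452 = 226)
t(k) = 1 + 74/k (t(k) = 74/k + 1 = 1 + 74/k)
1/(t(l(28, m(V))) + W(-977)) = 1/((74 + (-5/2 + (½)*28))/(-5/2 + (½)*28) + 226) = 1/((74 + (-5/2 + 14))/(-5/2 + 14) + 226) = 1/((74 + 23/2)/(23/2) + 226) = 1/((2/23)*(171/2) + 226) = 1/(171/23 + 226) = 1/(5369/23) = 23/5369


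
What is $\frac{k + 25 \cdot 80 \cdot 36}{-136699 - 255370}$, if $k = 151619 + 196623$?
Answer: $- \frac{420242}{392069} \approx -1.0719$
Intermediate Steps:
$k = 348242$
$\frac{k + 25 \cdot 80 \cdot 36}{-136699 - 255370} = \frac{348242 + 25 \cdot 80 \cdot 36}{-136699 - 255370} = \frac{348242 + 2000 \cdot 36}{-392069} = \left(348242 + 72000\right) \left(- \frac{1}{392069}\right) = 420242 \left(- \frac{1}{392069}\right) = - \frac{420242}{392069}$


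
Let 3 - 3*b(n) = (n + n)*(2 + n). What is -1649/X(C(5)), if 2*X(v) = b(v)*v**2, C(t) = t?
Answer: 9894/1675 ≈ 5.9069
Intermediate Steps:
b(n) = 1 - 2*n*(2 + n)/3 (b(n) = 1 - (n + n)*(2 + n)/3 = 1 - 2*n*(2 + n)/3)
X(v) = v**2*(1 - 4*v/3 - 2*v**2/3)/2 (X(v) = ((1 - 4*v/3 - 2*v**2/3)*v**2)/2 = (v**2*(1 - 4*v/3 - 2*v**2/3))/2 = v**2*(1 - 4*v/3 - 2*v**2/3)/2)
-1649/X(C(5)) = -1649*6/(25*(3 - 4*5 - 2*5**2)) = -1649*6/(25*(3 - 20 - 2*25)) = -1649*6/(25*(3 - 20 - 50)) = -1649/((1/6)*25*(-67)) = -1649/(-1675/6) = -1649*(-6/1675) = 9894/1675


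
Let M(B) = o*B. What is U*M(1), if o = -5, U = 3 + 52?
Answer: -275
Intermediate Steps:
U = 55
M(B) = -5*B
U*M(1) = 55*(-5*1) = 55*(-5) = -275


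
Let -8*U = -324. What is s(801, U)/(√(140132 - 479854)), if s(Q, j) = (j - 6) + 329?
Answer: -727*I*√339722/679444 ≈ -0.62365*I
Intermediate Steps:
U = 81/2 (U = -⅛*(-324) = 81/2 ≈ 40.500)
s(Q, j) = 323 + j (s(Q, j) = (-6 + j) + 329 = 323 + j)
s(801, U)/(√(140132 - 479854)) = (323 + 81/2)/(√(140132 - 479854)) = 727/(2*(√(-339722))) = 727/(2*((I*√339722))) = 727*(-I*√339722/339722)/2 = -727*I*√339722/679444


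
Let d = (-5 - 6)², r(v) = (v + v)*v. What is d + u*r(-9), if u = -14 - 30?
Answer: -7007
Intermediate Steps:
u = -44
r(v) = 2*v² (r(v) = (2*v)*v = 2*v²)
d = 121 (d = (-11)² = 121)
d + u*r(-9) = 121 - 88*(-9)² = 121 - 88*81 = 121 - 44*162 = 121 - 7128 = -7007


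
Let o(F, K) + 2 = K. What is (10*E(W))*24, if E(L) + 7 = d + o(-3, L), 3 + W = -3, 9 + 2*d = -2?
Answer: -4920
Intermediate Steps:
d = -11/2 (d = -9/2 + (½)*(-2) = -9/2 - 1 = -11/2 ≈ -5.5000)
o(F, K) = -2 + K
W = -6 (W = -3 - 3 = -6)
E(L) = -29/2 + L (E(L) = -7 + (-11/2 + (-2 + L)) = -7 + (-15/2 + L) = -29/2 + L)
(10*E(W))*24 = (10*(-29/2 - 6))*24 = (10*(-41/2))*24 = -205*24 = -4920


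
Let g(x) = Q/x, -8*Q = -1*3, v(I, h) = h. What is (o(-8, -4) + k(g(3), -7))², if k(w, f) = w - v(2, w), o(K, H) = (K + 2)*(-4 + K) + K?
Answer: 4096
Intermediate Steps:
Q = 3/8 (Q = -(-1)*3/8 = -⅛*(-3) = 3/8 ≈ 0.37500)
g(x) = 3/(8*x)
o(K, H) = K + (-4 + K)*(2 + K) (o(K, H) = (2 + K)*(-4 + K) + K = (-4 + K)*(2 + K) + K = K + (-4 + K)*(2 + K))
k(w, f) = 0 (k(w, f) = w - w = 0)
(o(-8, -4) + k(g(3), -7))² = ((-8 + (-8)² - 1*(-8)) + 0)² = ((-8 + 64 + 8) + 0)² = (64 + 0)² = 64² = 4096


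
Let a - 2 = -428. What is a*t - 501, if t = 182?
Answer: -78033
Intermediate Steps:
a = -426 (a = 2 - 428 = -426)
a*t - 501 = -426*182 - 501 = -77532 - 501 = -78033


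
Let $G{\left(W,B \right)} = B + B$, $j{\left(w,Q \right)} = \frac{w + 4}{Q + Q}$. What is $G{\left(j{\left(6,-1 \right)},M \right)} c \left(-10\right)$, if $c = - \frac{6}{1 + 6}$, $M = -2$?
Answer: $- \frac{240}{7} \approx -34.286$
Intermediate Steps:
$j{\left(w,Q \right)} = \frac{4 + w}{2 Q}$
$G{\left(W,B \right)} = 2 B$
$c = - \frac{6}{7} \approx -0.85714$
$G{\left(j{\left(6,-1 \right)},M \right)} c \left(-10\right) = 2 \left(-2\right) \left(- \frac{6}{7}\right) \left(-10\right) = \left(-4\right) \left(- \frac{6}{7}\right) \left(-10\right) = \frac{24}{7} \left(-10\right) = - \frac{240}{7}$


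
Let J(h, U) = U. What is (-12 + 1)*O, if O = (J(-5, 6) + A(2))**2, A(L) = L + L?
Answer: -1100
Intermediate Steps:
A(L) = 2*L
O = 100 (O = (6 + 2*2)**2 = (6 + 4)**2 = 10**2 = 100)
(-12 + 1)*O = (-12 + 1)*100 = -11*100 = -1100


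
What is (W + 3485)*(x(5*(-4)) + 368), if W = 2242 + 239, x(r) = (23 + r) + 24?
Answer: 2356570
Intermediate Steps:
x(r) = 47 + r
W = 2481
(W + 3485)*(x(5*(-4)) + 368) = (2481 + 3485)*((47 + 5*(-4)) + 368) = 5966*((47 - 20) + 368) = 5966*(27 + 368) = 5966*395 = 2356570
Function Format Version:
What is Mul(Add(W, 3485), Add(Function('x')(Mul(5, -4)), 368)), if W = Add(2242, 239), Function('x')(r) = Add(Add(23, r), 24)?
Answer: 2356570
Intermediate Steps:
Function('x')(r) = Add(47, r)
W = 2481
Mul(Add(W, 3485), Add(Function('x')(Mul(5, -4)), 368)) = Mul(Add(2481, 3485), Add(Add(47, Mul(5, -4)), 368)) = Mul(5966, Add(Add(47, -20), 368)) = Mul(5966, Add(27, 368)) = Mul(5966, 395) = 2356570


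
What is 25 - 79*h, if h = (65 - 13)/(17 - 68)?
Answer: 5383/51 ≈ 105.55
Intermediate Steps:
h = -52/51 (h = 52/(-51) = 52*(-1/51) = -52/51 ≈ -1.0196)
25 - 79*h = 25 - 79*(-52/51) = 25 + 4108/51 = 5383/51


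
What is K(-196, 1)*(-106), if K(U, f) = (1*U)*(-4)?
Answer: -83104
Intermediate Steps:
K(U, f) = -4*U (K(U, f) = U*(-4) = -4*U)
K(-196, 1)*(-106) = -4*(-196)*(-106) = 784*(-106) = -83104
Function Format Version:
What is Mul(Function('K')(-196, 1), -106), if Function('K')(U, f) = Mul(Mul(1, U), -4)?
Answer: -83104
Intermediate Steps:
Function('K')(U, f) = Mul(-4, U) (Function('K')(U, f) = Mul(U, -4) = Mul(-4, U))
Mul(Function('K')(-196, 1), -106) = Mul(Mul(-4, -196), -106) = Mul(784, -106) = -83104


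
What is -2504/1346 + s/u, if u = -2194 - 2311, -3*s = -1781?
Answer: -18119393/9095595 ≈ -1.9921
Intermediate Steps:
s = 1781/3 (s = -1/3*(-1781) = 1781/3 ≈ 593.67)
u = -4505
-2504/1346 + s/u = -2504/1346 + (1781/3)/(-4505) = -2504*1/1346 + (1781/3)*(-1/4505) = -1252/673 - 1781/13515 = -18119393/9095595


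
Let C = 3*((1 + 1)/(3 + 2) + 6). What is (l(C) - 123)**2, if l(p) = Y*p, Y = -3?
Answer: 815409/25 ≈ 32616.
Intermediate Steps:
C = 96/5 (C = 3*(2/5 + 6) = 3*(32/5) = 96/5 ≈ 19.200)
l(p) = -3*p
(l(C) - 123)**2 = (-3*96/5 - 123)**2 = (-288/5 - 123)**2 = (-903/5)**2 = 815409/25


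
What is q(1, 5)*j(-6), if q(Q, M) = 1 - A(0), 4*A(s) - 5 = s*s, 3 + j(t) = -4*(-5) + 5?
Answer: -11/2 ≈ -5.5000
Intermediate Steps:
j(t) = 22 (j(t) = -3 + (-4*(-5) + 5) = -3 + (20 + 5) = -3 + 25 = 22)
A(s) = 5/4 + s**2/4 (A(s) = 5/4 + (s*s)/4 = 5/4 + s**2/4)
q(Q, M) = -1/4 (q(Q, M) = 1 - (5/4 + (1/4)*0**2) = 1 - (5/4 + (1/4)*0) = 1 - (5/4 + 0) = 1 - 1*5/4 = 1 - 5/4 = -1/4)
q(1, 5)*j(-6) = -1/4*22 = -11/2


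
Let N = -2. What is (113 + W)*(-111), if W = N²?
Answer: -12987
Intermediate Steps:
W = 4 (W = (-2)² = 4)
(113 + W)*(-111) = (113 + 4)*(-111) = 117*(-111) = -12987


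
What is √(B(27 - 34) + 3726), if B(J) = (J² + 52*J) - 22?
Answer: √3389 ≈ 58.215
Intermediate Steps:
B(J) = -22 + J² + 52*J
√(B(27 - 34) + 3726) = √((-22 + (27 - 34)² + 52*(27 - 34)) + 3726) = √((-22 + (-7)² + 52*(-7)) + 3726) = √((-22 + 49 - 364) + 3726) = √(-337 + 3726) = √3389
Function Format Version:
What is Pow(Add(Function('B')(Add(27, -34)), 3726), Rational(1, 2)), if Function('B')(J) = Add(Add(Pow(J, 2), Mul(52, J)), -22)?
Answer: Pow(3389, Rational(1, 2)) ≈ 58.215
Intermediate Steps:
Function('B')(J) = Add(-22, Pow(J, 2), Mul(52, J))
Pow(Add(Function('B')(Add(27, -34)), 3726), Rational(1, 2)) = Pow(Add(Add(-22, Pow(Add(27, -34), 2), Mul(52, Add(27, -34))), 3726), Rational(1, 2)) = Pow(Add(Add(-22, Pow(-7, 2), Mul(52, -7)), 3726), Rational(1, 2)) = Pow(Add(Add(-22, 49, -364), 3726), Rational(1, 2)) = Pow(Add(-337, 3726), Rational(1, 2)) = Pow(3389, Rational(1, 2))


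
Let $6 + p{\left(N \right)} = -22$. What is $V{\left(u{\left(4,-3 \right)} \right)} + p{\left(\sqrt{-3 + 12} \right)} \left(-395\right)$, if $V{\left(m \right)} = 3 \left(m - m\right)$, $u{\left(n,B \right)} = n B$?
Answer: $11060$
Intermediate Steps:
$u{\left(n,B \right)} = B n$
$V{\left(m \right)} = 0$ ($V{\left(m \right)} = 3 \cdot 0 = 0$)
$p{\left(N \right)} = -28$ ($p{\left(N \right)} = -6 - 22 = -28$)
$V{\left(u{\left(4,-3 \right)} \right)} + p{\left(\sqrt{-3 + 12} \right)} \left(-395\right) = 0 - -11060 = 0 + 11060 = 11060$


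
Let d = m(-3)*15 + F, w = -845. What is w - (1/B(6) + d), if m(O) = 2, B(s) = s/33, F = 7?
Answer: -1775/2 ≈ -887.50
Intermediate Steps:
B(s) = s/33 (B(s) = s*(1/33) = s/33)
d = 37 (d = 2*15 + 7 = 30 + 7 = 37)
w - (1/B(6) + d) = -845 - (1/((1/33)*6) + 37) = -845 - (1/(2/11) + 37) = -845 - (11/2 + 37) = -845 - 1*85/2 = -845 - 85/2 = -1775/2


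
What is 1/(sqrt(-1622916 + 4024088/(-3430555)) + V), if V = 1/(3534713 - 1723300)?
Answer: 6214151924215/18268197692202865685822847 - 45937038791966*I*sqrt(97447131026738315)/18268197692202865685822847 ≈ 3.4016e-13 - 0.00078497*I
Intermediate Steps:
V = 1/1811413 ≈ 5.5206e-7
1/(sqrt(-1622916 + 4024088/(-3430555)) + V) = 1/(sqrt(-1622916 + 4024088/(-3430555)) + 1/1811413) = 1/(sqrt(-1622916 + 4024088*(-1/3430555)) + 1/1811413) = 1/(sqrt(-1622916 - 4024088/3430555) + 1/1811413) = 1/(sqrt(-5567506622468/3430555) + 1/1811413) = 1/(14*I*sqrt(97447131026738315)/3430555 + 1/1811413) = 1/(1/1811413 + 14*I*sqrt(97447131026738315)/3430555)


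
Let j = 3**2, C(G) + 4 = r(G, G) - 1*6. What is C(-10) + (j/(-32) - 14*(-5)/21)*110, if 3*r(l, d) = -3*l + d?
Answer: 15955/48 ≈ 332.40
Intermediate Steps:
r(l, d) = -l + d/3 (r(l, d) = (-3*l + d)/3 = (d - 3*l)/3 = -l + d/3)
C(G) = -10 - 2*G/3 (C(G) = -4 + ((-G + G/3) - 1*6) = -4 + (-2*G/3 - 6) = -4 + (-6 - 2*G/3) = -10 - 2*G/3)
j = 9
C(-10) + (j/(-32) - 14*(-5)/21)*110 = (-10 - 2/3*(-10)) + (9/(-32) - 14*(-5)/21)*110 = (-10 + 20/3) + (9*(-1/32) + 70*(1/21))*110 = -10/3 + (-9/32 + 10/3)*110 = -10/3 + (293/96)*110 = -10/3 + 16115/48 = 15955/48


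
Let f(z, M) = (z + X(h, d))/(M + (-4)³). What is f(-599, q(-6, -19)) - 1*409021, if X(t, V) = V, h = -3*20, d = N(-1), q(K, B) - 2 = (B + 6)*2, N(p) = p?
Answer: -4499156/11 ≈ -4.0901e+5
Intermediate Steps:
q(K, B) = 14 + 2*B (q(K, B) = 2 + (B + 6)*2 = 2 + (6 + B)*2 = 2 + (12 + 2*B) = 14 + 2*B)
d = -1
h = -60
f(z, M) = (-1 + z)/(-64 + M) (f(z, M) = (z - 1)/(M + (-4)³) = (-1 + z)/(M - 64) = (-1 + z)/(-64 + M))
f(-599, q(-6, -19)) - 1*409021 = (-1 - 599)/(-64 + (14 + 2*(-19))) - 1*409021 = -600/(-64 + (14 - 38)) - 409021 = -600/(-64 - 24) - 409021 = -600/(-88) - 409021 = -1/88*(-600) - 409021 = 75/11 - 409021 = -4499156/11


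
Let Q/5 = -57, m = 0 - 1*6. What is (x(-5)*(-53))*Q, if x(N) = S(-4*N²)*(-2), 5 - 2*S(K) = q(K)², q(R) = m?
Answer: 468255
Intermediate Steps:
m = -6 (m = 0 - 6 = -6)
q(R) = -6
Q = -285 (Q = 5*(-57) = -285)
S(K) = -31/2 (S(K) = 5/2 - ½*(-6)² = 5/2 - ½*36 = 5/2 - 18 = -31/2)
x(N) = 31 (x(N) = -31/2*(-2) = 31)
(x(-5)*(-53))*Q = (31*(-53))*(-285) = -1643*(-285) = 468255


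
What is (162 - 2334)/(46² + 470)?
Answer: -362/431 ≈ -0.83991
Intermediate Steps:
(162 - 2334)/(46² + 470) = -2172/(2116 + 470) = -2172/2586 = -2172*1/2586 = -362/431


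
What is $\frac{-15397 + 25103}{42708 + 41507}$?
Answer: $\frac{9706}{84215} \approx 0.11525$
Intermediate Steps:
$\frac{-15397 + 25103}{42708 + 41507} = \frac{9706}{84215}$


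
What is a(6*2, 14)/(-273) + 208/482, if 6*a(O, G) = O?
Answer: 27910/65793 ≈ 0.42421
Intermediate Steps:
a(O, G) = O/6
a(6*2, 14)/(-273) + 208/482 = ((6*2)/6)/(-273) + 208/482 = ((⅙)*12)*(-1/273) + 208*(1/482) = 2*(-1/273) + 104/241 = -2/273 + 104/241 = 27910/65793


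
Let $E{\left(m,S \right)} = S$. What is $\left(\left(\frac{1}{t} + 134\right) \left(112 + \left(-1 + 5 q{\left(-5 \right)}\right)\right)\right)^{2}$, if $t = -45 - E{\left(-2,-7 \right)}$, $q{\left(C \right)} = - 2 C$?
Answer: $\frac{671827761801}{1444} \approx 4.6525 \cdot 10^{8}$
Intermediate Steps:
$t = -38$ ($t = -45 - -7 = -45 + 7 = -38$)
$\left(\left(\frac{1}{t} + 134\right) \left(112 + \left(-1 + 5 q{\left(-5 \right)}\right)\right)\right)^{2} = \left(\left(\frac{1}{-38} + 134\right) \left(112 - \left(1 - 5 \left(\left(-2\right) \left(-5\right)\right)\right)\right)\right)^{2} = \left(\left(- \frac{1}{38} + 134\right) \left(112 + \left(-1 + 5 \cdot 10\right)\right)\right)^{2} = \left(\frac{5091 \left(112 + \left(-1 + 50\right)\right)}{38}\right)^{2} = \left(\frac{5091 \left(112 + 49\right)}{38}\right)^{2} = \left(\frac{5091}{38} \cdot 161\right)^{2} = \left(\frac{819651}{38}\right)^{2} = \frac{671827761801}{1444}$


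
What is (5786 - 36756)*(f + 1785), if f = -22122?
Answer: 629836890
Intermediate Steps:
(5786 - 36756)*(f + 1785) = (5786 - 36756)*(-22122 + 1785) = -30970*(-20337) = 629836890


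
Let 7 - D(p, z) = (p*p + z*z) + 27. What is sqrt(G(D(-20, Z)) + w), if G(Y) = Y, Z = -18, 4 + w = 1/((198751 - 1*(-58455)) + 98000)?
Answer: I*sqrt(94376133866922)/355206 ≈ 27.35*I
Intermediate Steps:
w = -1420823/355206 (w = -4 + 1/((198751 - 1*(-58455)) + 98000) = -4 + 1/((198751 + 58455) + 98000) = -4 + 1/(257206 + 98000) = -4 + 1/355206 = -1420823/355206 ≈ -4.0000)
D(p, z) = -20 - p**2 - z**2 (D(p, z) = 7 - ((p*p + z*z) + 27) = 7 - ((p**2 + z**2) + 27) = 7 - (27 + p**2 + z**2) = 7 + (-27 - p**2 - z**2) = -20 - p**2 - z**2)
sqrt(G(D(-20, Z)) + w) = sqrt((-20 - 1*(-20)**2 - 1*(-18)**2) - 1420823/355206) = sqrt((-20 - 1*400 - 1*324) - 1420823/355206) = sqrt((-20 - 400 - 324) - 1420823/355206) = sqrt(-744 - 1420823/355206) = sqrt(-265694087/355206) = I*sqrt(94376133866922)/355206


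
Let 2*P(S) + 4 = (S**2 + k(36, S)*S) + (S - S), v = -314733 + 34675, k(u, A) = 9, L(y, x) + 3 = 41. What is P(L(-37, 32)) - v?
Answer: 280949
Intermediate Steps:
L(y, x) = 38 (L(y, x) = -3 + 41 = 38)
v = -280058
P(S) = -2 + S**2/2 + 9*S/2 (P(S) = -2 + ((S**2 + 9*S) + (S - S))/2 = -2 + ((S**2 + 9*S) + 0)/2 = -2 + (S**2 + 9*S)/2 = -2 + (S**2/2 + 9*S/2) = -2 + S**2/2 + 9*S/2)
P(L(-37, 32)) - v = (-2 + (1/2)*38**2 + (9/2)*38) - 1*(-280058) = (-2 + (1/2)*1444 + 171) + 280058 = (-2 + 722 + 171) + 280058 = 891 + 280058 = 280949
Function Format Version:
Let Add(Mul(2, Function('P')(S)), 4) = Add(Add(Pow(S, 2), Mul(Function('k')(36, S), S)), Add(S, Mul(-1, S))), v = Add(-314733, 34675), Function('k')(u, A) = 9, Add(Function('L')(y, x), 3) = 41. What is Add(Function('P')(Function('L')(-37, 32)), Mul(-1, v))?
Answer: 280949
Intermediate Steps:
Function('L')(y, x) = 38 (Function('L')(y, x) = Add(-3, 41) = 38)
v = -280058
Function('P')(S) = Add(-2, Mul(Rational(1, 2), Pow(S, 2)), Mul(Rational(9, 2), S)) (Function('P')(S) = Add(-2, Mul(Rational(1, 2), Add(Add(Pow(S, 2), Mul(9, S)), Add(S, Mul(-1, S))))) = Add(-2, Mul(Rational(1, 2), Add(Add(Pow(S, 2), Mul(9, S)), 0))) = Add(-2, Mul(Rational(1, 2), Add(Pow(S, 2), Mul(9, S)))) = Add(-2, Add(Mul(Rational(1, 2), Pow(S, 2)), Mul(Rational(9, 2), S))) = Add(-2, Mul(Rational(1, 2), Pow(S, 2)), Mul(Rational(9, 2), S)))
Add(Function('P')(Function('L')(-37, 32)), Mul(-1, v)) = Add(Add(-2, Mul(Rational(1, 2), Pow(38, 2)), Mul(Rational(9, 2), 38)), Mul(-1, -280058)) = Add(Add(-2, Mul(Rational(1, 2), 1444), 171), 280058) = Add(Add(-2, 722, 171), 280058) = Add(891, 280058) = 280949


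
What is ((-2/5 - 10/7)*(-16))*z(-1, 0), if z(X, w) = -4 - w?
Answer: -4096/35 ≈ -117.03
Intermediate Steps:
((-2/5 - 10/7)*(-16))*z(-1, 0) = ((-2/5 - 10/7)*(-16))*(-4 - 1*0) = ((-2*1/5 - 10*1/7)*(-16))*(-4 + 0) = ((-2/5 - 10/7)*(-16))*(-4) = -64/35*(-16)*(-4) = (1024/35)*(-4) = -4096/35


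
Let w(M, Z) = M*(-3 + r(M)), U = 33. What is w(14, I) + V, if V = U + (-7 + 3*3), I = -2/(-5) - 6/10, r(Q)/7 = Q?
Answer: 1365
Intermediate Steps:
r(Q) = 7*Q
I = -⅕ (I = -2*(-⅕) - 6*⅒ = ⅖ - ⅗ = -⅕ ≈ -0.20000)
w(M, Z) = M*(-3 + 7*M)
V = 35 (V = 33 + (-7 + 3*3) = 33 + (-7 + 9) = 33 + 2 = 35)
w(14, I) + V = 14*(-3 + 7*14) + 35 = 14*(-3 + 98) + 35 = 14*95 + 35 = 1330 + 35 = 1365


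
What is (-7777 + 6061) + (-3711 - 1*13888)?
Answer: -19315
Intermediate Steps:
(-7777 + 6061) + (-3711 - 1*13888) = -1716 + (-3711 - 13888) = -1716 - 17599 = -19315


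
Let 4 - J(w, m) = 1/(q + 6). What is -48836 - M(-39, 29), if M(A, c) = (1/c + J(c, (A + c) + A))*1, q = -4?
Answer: -2832693/58 ≈ -48840.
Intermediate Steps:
J(w, m) = 7/2 (J(w, m) = 4 - 1/(-4 + 6) = 4 - 1/2 = 4 - 1*½ = 4 - ½ = 7/2)
M(A, c) = 7/2 + 1/c (M(A, c) = (1/c + 7/2)*1 = (7/2 + 1/c)*1 = 7/2 + 1/c)
-48836 - M(-39, 29) = -48836 - (7/2 + 1/29) = -48836 - 1*205/58 = -48836 - 205/58 = -2832693/58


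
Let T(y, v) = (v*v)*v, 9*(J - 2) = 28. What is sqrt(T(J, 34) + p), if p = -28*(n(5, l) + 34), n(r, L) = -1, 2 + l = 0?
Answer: 2*sqrt(9595) ≈ 195.91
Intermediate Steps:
l = -2 (l = -2 + 0 = -2)
J = 46/9 (J = 2 + (1/9)*28 = 2 + 28/9 = 46/9 ≈ 5.1111)
T(y, v) = v**3 (T(y, v) = v**2*v = v**3)
p = -924 (p = -28*(-1 + 34) = -28*33 = -924)
sqrt(T(J, 34) + p) = sqrt(34**3 - 924) = sqrt(39304 - 924) = sqrt(38380) = 2*sqrt(9595)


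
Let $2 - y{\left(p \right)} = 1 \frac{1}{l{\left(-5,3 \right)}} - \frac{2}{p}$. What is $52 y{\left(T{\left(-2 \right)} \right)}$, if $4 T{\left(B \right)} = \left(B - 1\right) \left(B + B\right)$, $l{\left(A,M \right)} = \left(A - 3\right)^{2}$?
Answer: $\frac{6617}{48} \approx 137.85$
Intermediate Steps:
$l{\left(A,M \right)} = \left(-3 + A\right)^{2}$
$T{\left(B \right)} = \frac{B \left(-1 + B\right)}{2}$ ($T{\left(B \right)} = \frac{\left(B - 1\right) \left(B + B\right)}{4} = \frac{\left(-1 + B\right) 2 B}{4} = \frac{2 B \left(-1 + B\right)}{4} = \frac{B \left(-1 + B\right)}{2}$)
$y{\left(p \right)} = \frac{127}{64} + \frac{2}{p}$ ($y{\left(p \right)} = 2 - \left(1 \frac{1}{\left(-3 - 5\right)^{2}} - \frac{2}{p}\right) = 2 - \left(1 \frac{1}{\left(-8\right)^{2}} - \frac{2}{p}\right) = 2 - \left(1 \cdot \frac{1}{64} - \frac{2}{p}\right) = 2 - \left(\frac{1}{64} - \frac{2}{p}\right) = \frac{127}{64} + \frac{2}{p}$)
$52 y{\left(T{\left(-2 \right)} \right)} = 52 \left(\frac{127}{64} + \frac{2}{\frac{1}{2} \left(-2\right) \left(-1 - 2\right)}\right) = 52 \left(\frac{127}{64} + \frac{2}{\frac{1}{2} \left(-2\right) \left(-3\right)}\right) = 52 \left(\frac{127}{64} + \frac{2}{3}\right) = 52 \cdot \frac{509}{192} = \frac{6617}{48}$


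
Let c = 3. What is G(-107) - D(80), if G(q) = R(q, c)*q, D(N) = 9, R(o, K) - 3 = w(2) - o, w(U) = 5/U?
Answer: -24093/2 ≈ -12047.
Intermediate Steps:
R(o, K) = 11/2 - o (R(o, K) = 3 + (5/2 - o) = 11/2 - o)
G(q) = q*(11/2 - q) (G(q) = (11/2 - q)*q = q*(11/2 - q))
G(-107) - D(80) = (½)*(-107)*(11 - 2*(-107)) - 1*9 = (½)*(-107)*(11 + 214) - 9 = (½)*(-107)*225 - 9 = -24075/2 - 9 = -24093/2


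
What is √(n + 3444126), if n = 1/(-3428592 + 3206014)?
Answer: √170625329354800006/222578 ≈ 1855.8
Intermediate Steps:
n = -1/222578 (n = 1/(-222578) = -1/222578 ≈ -4.4928e-6)
√(n + 3444126) = √(-1/222578 + 3444126) = √(766586676827/222578) = √170625329354800006/222578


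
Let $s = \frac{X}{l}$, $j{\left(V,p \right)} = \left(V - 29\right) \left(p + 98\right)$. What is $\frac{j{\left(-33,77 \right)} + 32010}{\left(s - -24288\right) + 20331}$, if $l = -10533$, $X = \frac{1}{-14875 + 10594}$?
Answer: $\frac{119267739585}{251493727436} \approx 0.47424$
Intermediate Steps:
$X = - \frac{1}{4281}$ ($X = \frac{1}{-4281} = - \frac{1}{4281} \approx -0.00023359$)
$j{\left(V,p \right)} = \left(-29 + V\right) \left(98 + p\right)$
$s = \frac{1}{45091773}$ ($s = - \frac{1}{4281 \left(-10533\right)} = \left(- \frac{1}{4281}\right) \left(- \frac{1}{10533}\right) = \frac{1}{45091773} \approx 2.2177 \cdot 10^{-8}$)
$\frac{j{\left(-33,77 \right)} + 32010}{\left(s - -24288\right) + 20331} = \frac{\left(-2842 - 2233 + 98 \left(-33\right) - 2541\right) + 32010}{\left(\frac{1}{45091773} - -24288\right) + 20331} = \frac{\left(-2842 - 2233 - 3234 - 2541\right) + 32010}{\left(\frac{1}{45091773} + 24288\right) + 20331} = \frac{-10850 + 32010}{\frac{1095188982625}{45091773} + 20331} = \frac{21160}{\frac{2011949819488}{45091773}} = 21160 \cdot \frac{45091773}{2011949819488} = \frac{119267739585}{251493727436}$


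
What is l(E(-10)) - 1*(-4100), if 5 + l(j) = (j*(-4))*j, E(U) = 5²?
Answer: 1595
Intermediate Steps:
E(U) = 25
l(j) = -5 - 4*j² (l(j) = -5 + (j*(-4))*j = -5 + (-4*j)*j = -5 - 4*j²)
l(E(-10)) - 1*(-4100) = (-5 - 4*25²) - 1*(-4100) = (-5 - 4*625) + 4100 = (-5 - 2500) + 4100 = -2505 + 4100 = 1595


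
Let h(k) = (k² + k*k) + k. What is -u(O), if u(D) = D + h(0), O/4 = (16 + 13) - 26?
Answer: -12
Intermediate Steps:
h(k) = k + 2*k² (h(k) = (k² + k²) + k = 2*k² + k = k + 2*k²)
O = 12 (O = 4*((16 + 13) - 26) = 4*(29 - 26) = 4*3 = 12)
u(D) = D (u(D) = D + 0*(1 + 2*0) = D + 0*(1 + 0) = D + 0*1 = D + 0 = D)
-u(O) = -1*12 = -12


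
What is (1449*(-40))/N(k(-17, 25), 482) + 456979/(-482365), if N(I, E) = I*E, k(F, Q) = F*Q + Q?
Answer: -300738379/464999860 ≈ -0.64675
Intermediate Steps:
k(F, Q) = Q + F*Q
N(I, E) = E*I
(1449*(-40))/N(k(-17, 25), 482) + 456979/(-482365) = (1449*(-40))/((482*(25*(1 - 17)))) + 456979/(-482365) = -57960/(482*(25*(-16))) + 456979*(-1/482365) = -57960/(482*(-400)) - 456979/482365 = -57960/(-192800) - 456979/482365 = -57960*(-1/192800) - 456979/482365 = 1449/4820 - 456979/482365 = -300738379/464999860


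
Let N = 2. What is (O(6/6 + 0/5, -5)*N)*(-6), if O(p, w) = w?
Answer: 60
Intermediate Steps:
(O(6/6 + 0/5, -5)*N)*(-6) = -5*2*(-6) = -10*(-6) = 60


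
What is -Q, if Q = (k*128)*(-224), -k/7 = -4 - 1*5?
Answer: 1806336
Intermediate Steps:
k = 63 (k = -7*(-4 - 1*5) = -7*(-4 - 5) = -7*(-9) = 63)
Q = -1806336 (Q = (63*128)*(-224) = 8064*(-224) = -1806336)
-Q = -1*(-1806336) = 1806336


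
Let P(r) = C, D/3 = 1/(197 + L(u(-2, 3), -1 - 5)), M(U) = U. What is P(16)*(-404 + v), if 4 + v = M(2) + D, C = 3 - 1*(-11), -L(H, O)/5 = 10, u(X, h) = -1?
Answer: -39786/7 ≈ -5683.7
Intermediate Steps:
L(H, O) = -50 (L(H, O) = -5*10 = -50)
D = 1/49 (D = 3/(197 - 50) = 3/147 = 3*(1/147) = 1/49 ≈ 0.020408)
C = 14 (C = 3 + 11 = 14)
P(r) = 14
v = -97/49 (v = -4 + (2 + 1/49) = -4 + 99/49 = -97/49 ≈ -1.9796)
P(16)*(-404 + v) = 14*(-404 - 97/49) = 14*(-19893/49) = -39786/7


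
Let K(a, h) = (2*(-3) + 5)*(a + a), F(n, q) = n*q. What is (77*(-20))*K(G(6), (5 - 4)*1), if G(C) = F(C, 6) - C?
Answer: 92400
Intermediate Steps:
G(C) = 5*C (G(C) = C*6 - C = 6*C - C = 5*C)
K(a, h) = -2*a (K(a, h) = (-6 + 5)*(2*a) = -2*a)
(77*(-20))*K(G(6), (5 - 4)*1) = (77*(-20))*(-10*6) = -(-3080)*30 = -1540*(-60) = 92400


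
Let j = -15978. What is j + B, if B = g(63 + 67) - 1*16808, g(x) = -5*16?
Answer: -32866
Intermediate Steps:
g(x) = -80
B = -16888 (B = -80 - 1*16808 = -80 - 16808 = -16888)
j + B = -15978 - 16888 = -32866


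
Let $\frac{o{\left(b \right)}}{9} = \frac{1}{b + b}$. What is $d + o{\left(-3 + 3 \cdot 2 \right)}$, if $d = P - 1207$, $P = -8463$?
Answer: $- \frac{19337}{2} \approx -9668.5$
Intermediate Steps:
$d = -9670$ ($d = -8463 - 1207 = -9670$)
$o{\left(b \right)} = \frac{9}{2 b}$ ($o{\left(b \right)} = \frac{9}{b + b} = \frac{9}{2 b}$)
$d + o{\left(-3 + 3 \cdot 2 \right)} = -9670 + \frac{9}{2 \left(-3 + 3 \cdot 2\right)} = -9670 + \frac{9}{2 \left(-3 + 6\right)} = -9670 + \frac{9}{2 \cdot 3} = -9670 + \frac{9}{2} \cdot \frac{1}{3} = -9670 + \frac{3}{2} = - \frac{19337}{2}$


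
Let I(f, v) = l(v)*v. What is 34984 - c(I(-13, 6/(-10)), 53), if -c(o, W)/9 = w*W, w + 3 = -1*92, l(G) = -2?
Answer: -10331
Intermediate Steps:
I(f, v) = -2*v
w = -95 (w = -3 - 1*92 = -3 - 92 = -95)
c(o, W) = 855*W (c(o, W) = -(-855)*W = 855*W)
34984 - c(I(-13, 6/(-10)), 53) = 34984 - 855*53 = 34984 - 1*45315 = 34984 - 45315 = -10331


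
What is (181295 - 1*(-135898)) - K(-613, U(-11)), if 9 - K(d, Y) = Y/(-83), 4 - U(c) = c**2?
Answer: 26326389/83 ≈ 3.1719e+5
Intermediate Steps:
U(c) = 4 - c**2
K(d, Y) = 9 + Y/83 (K(d, Y) = 9 - Y/(-83) = 9 - Y*(-1)/83 = 9 - (-1)*Y/83 = 9 + Y/83)
(181295 - 1*(-135898)) - K(-613, U(-11)) = (181295 - 1*(-135898)) - (9 + (4 - 1*(-11)**2)/83) = (181295 + 135898) - (9 + (4 - 1*121)/83) = 317193 - (9 + (4 - 121)/83) = 317193 - (9 + (1/83)*(-117)) = 317193 - (9 - 117/83) = 317193 - 1*630/83 = 317193 - 630/83 = 26326389/83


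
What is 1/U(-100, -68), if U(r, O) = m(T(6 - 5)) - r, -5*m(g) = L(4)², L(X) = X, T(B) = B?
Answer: 5/484 ≈ 0.010331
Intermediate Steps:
m(g) = -16/5 (m(g) = -⅕*4² = -⅕*16 = -16/5)
U(r, O) = -16/5 - r
1/U(-100, -68) = 1/(-16/5 - 1*(-100)) = 1/(-16/5 + 100) = 1/(484/5) = 5/484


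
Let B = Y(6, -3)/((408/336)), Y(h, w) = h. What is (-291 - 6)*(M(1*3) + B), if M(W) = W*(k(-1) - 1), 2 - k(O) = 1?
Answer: -24948/17 ≈ -1467.5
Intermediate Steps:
k(O) = 1 (k(O) = 2 - 1*1 = 2 - 1 = 1)
M(W) = 0 (M(W) = W*(1 - 1) = W*0 = 0)
B = 84/17 (B = 6/((408/336)) = 6/((408*(1/336))) = 6/(17/14) = 6*(14/17) = 84/17 ≈ 4.9412)
(-291 - 6)*(M(1*3) + B) = (-291 - 6)*(0 + 84/17) = -297*84/17 = -24948/17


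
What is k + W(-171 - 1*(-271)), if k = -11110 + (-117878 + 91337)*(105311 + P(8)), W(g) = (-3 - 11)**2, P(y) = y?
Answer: -2795282493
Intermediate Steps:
W(g) = 196 (W(g) = (-14)**2 = 196)
k = -2795282689 (k = -11110 + (-117878 + 91337)*(105311 + 8) = -11110 - 26541*105319 = -11110 - 2795271579 = -2795282689)
k + W(-171 - 1*(-271)) = -2795282689 + 196 = -2795282493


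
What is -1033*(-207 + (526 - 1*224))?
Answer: -98135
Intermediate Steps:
-1033*(-207 + (526 - 1*224)) = -1033*(-207 + (526 - 224)) = -1033*(-207 + 302) = -1033*95 = -98135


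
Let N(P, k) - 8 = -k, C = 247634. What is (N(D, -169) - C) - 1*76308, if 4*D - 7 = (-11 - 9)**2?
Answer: -323765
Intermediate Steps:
D = 407/4 (D = 7/4 + (-11 - 9)**2/4 = 7/4 + (1/4)*(-20)**2 = 7/4 + (1/4)*400 = 7/4 + 100 = 407/4 ≈ 101.75)
N(P, k) = 8 - k
(N(D, -169) - C) - 1*76308 = ((8 - 1*(-169)) - 1*247634) - 1*76308 = ((8 + 169) - 247634) - 76308 = (177 - 247634) - 76308 = -247457 - 76308 = -323765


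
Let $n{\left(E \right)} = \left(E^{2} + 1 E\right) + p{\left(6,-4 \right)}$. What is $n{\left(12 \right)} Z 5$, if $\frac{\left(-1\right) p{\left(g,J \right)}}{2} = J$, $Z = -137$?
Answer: $-112340$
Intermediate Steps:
$p{\left(g,J \right)} = - 2 J$
$n{\left(E \right)} = 8 + E + E^{2}$ ($n{\left(E \right)} = \left(E^{2} + 1 E\right) - -8 = \left(E^{2} + E\right) + 8 = \left(E + E^{2}\right) + 8 = 8 + E + E^{2}$)
$n{\left(12 \right)} Z 5 = \left(8 + 12 + 12^{2}\right) \left(\left(-137\right) 5\right) = \left(8 + 12 + 144\right) \left(-685\right) = 164 \left(-685\right) = -112340$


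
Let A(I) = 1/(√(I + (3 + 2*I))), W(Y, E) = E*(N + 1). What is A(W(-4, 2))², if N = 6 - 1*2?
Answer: 1/33 ≈ 0.030303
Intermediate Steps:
N = 4 (N = 6 - 2 = 4)
W(Y, E) = 5*E (W(Y, E) = E*(4 + 1) = E*5 = 5*E)
A(I) = (3 + 3*I)^(-½) (A(I) = 1/(√(3 + 3*I)) = (3 + 3*I)^(-½))
A(W(-4, 2))² = (√3/(3*√(1 + 5*2)))² = (√3/(3*√(1 + 10)))² = (√3/(3*√11))² = (√3*(√11/11)/3)² = (√33/33)² = 1/33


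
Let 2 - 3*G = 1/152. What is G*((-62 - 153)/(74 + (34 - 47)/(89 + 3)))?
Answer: -99889/51642 ≈ -1.9343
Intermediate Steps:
G = 101/152 (G = ⅔ - ⅓/152 = ⅔ - ⅓*1/152 = ⅔ - 1/456 = 101/152 ≈ 0.66447)
G*((-62 - 153)/(74 + (34 - 47)/(89 + 3))) = 101*((-62 - 153)/(74 + (34 - 47)/(89 + 3)))/152 = 101*(-215/(74 - 13/92))/152 = 101*(-215/6795/92)/152 = 101*(-215*92/6795)/152 = (101/152)*(-3956/1359) = -99889/51642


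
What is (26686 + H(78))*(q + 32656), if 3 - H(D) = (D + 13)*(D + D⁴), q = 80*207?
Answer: -165776738454080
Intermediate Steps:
q = 16560
H(D) = 3 - (13 + D)*(D + D⁴) (H(D) = 3 - (D + 13)*(D + D⁴) = 3 - (13 + D)*(D + D⁴))
(26686 + H(78))*(q + 32656) = (26686 + (3 - 1*78² - 1*78⁵ - 13*78 - 13*78⁴))*(16560 + 32656) = (26686 + (3 - 1*6084 - 1*2887174368 - 1014 - 13*37015056))*49216 = (26686 + (3 - 6084 - 2887174368 - 1014 - 481195728))*49216 = (26686 - 3368377191)*49216 = -3368350505*49216 = -165776738454080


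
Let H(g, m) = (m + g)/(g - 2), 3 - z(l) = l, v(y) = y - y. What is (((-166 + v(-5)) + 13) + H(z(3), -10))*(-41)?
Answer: 6068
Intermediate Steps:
v(y) = 0
z(l) = 3 - l
H(g, m) = (g + m)/(-2 + g)
(((-166 + v(-5)) + 13) + H(z(3), -10))*(-41) = (((-166 + 0) + 13) + ((3 - 1*3) - 10)/(-2 + (3 - 1*3)))*(-41) = ((-166 + 13) + ((3 - 3) - 10)/(-2 + (3 - 3)))*(-41) = (-153 + (0 - 10)/(-2 + 0))*(-41) = (-153 - 10/(-2))*(-41) = (-153 - ½*(-10))*(-41) = (-153 + 5)*(-41) = -148*(-41) = 6068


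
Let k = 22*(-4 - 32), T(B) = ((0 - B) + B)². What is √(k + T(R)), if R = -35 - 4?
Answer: 6*I*√22 ≈ 28.142*I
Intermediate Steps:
R = -39
T(B) = 0 (T(B) = (-B + B)² = 0² = 0)
k = -792 (k = 22*(-36) = -792)
√(k + T(R)) = √(-792 + 0) = √(-792) = 6*I*√22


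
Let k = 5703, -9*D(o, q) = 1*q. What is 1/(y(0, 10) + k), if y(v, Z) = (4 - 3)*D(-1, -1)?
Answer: 9/51328 ≈ 0.00017534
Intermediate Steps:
D(o, q) = -q/9
y(v, Z) = ⅑ (y(v, Z) = (4 - 3)*(-⅑*(-1)) = 1*(⅑) = ⅑)
1/(y(0, 10) + k) = 1/(⅑ + 5703) = 1/(51328/9) = 9/51328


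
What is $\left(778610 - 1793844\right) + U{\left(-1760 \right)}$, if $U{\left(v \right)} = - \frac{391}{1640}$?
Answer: $- \frac{1664984151}{1640} \approx -1.0152 \cdot 10^{6}$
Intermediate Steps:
$U{\left(v \right)} = - \frac{391}{1640}$ ($U{\left(v \right)} = \left(-391\right) \frac{1}{1640} = - \frac{391}{1640}$)
$\left(778610 - 1793844\right) + U{\left(-1760 \right)} = \left(778610 - 1793844\right) - \frac{391}{1640} = -1015234 - \frac{391}{1640} = - \frac{1664984151}{1640}$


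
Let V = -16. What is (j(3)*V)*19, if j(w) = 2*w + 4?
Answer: -3040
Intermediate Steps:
j(w) = 4 + 2*w
(j(3)*V)*19 = ((4 + 2*3)*(-16))*19 = ((4 + 6)*(-16))*19 = (10*(-16))*19 = -160*19 = -3040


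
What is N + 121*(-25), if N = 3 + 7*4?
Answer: -2994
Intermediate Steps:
N = 31 (N = 3 + 28 = 31)
N + 121*(-25) = 31 + 121*(-25) = 31 - 3025 = -2994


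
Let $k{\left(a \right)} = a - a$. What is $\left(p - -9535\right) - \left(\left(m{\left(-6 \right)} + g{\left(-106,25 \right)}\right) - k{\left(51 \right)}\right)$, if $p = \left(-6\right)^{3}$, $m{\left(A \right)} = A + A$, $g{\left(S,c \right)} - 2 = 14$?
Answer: $9315$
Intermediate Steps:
$g{\left(S,c \right)} = 16$ ($g{\left(S,c \right)} = 2 + 14 = 16$)
$m{\left(A \right)} = 2 A$
$p = -216$
$k{\left(a \right)} = 0$
$\left(p - -9535\right) - \left(\left(m{\left(-6 \right)} + g{\left(-106,25 \right)}\right) - k{\left(51 \right)}\right) = \left(-216 - -9535\right) - \left(\left(2 \left(-6\right) + 16\right) - 0\right) = \left(-216 + 9535\right) - \left(\left(-12 + 16\right) + 0\right) = 9319 - \left(4 + 0\right) = 9319 - 4 = 9315$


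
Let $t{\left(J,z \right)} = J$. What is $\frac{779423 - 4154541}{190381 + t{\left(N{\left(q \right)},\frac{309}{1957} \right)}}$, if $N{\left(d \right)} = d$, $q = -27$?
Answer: $- \frac{1687559}{95177} \approx -17.731$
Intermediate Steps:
$\frac{779423 - 4154541}{190381 + t{\left(N{\left(q \right)},\frac{309}{1957} \right)}} = \frac{779423 - 4154541}{190381 - 27} = - \frac{3375118}{190354} = \left(-3375118\right) \frac{1}{190354} = - \frac{1687559}{95177}$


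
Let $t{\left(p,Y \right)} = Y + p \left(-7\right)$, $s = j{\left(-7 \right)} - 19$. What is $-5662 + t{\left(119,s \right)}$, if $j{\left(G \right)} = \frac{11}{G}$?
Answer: $- \frac{45609}{7} \approx -6515.6$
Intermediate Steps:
$s = - \frac{144}{7}$ ($s = \frac{11}{-7} - 19 = 11 \left(- \frac{1}{7}\right) - 19 = - \frac{11}{7} - 19 = - \frac{144}{7} \approx -20.571$)
$t{\left(p,Y \right)} = Y - 7 p$
$-5662 + t{\left(119,s \right)} = -5662 - \frac{5975}{7} = - \frac{45609}{7}$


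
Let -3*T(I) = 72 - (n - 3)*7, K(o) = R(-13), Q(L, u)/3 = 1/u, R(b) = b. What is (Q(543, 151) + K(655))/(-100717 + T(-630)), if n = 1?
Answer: 5880/45637787 ≈ 0.00012884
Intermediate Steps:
Q(L, u) = 3/u
K(o) = -13
T(I) = -86/3 (T(I) = -(72 - (1 - 3)*7)/3 = -(72 - (-2)*7)/3 = -(72 - 1*(-14))/3 = -(72 + 14)/3 = -⅓*86 = -86/3)
(Q(543, 151) + K(655))/(-100717 + T(-630)) = (3/151 - 13)/(-100717 - 86/3) = (3*(1/151) - 13)/(-302237/3) = (3/151 - 13)*(-3/302237) = -1960/151*(-3/302237) = 5880/45637787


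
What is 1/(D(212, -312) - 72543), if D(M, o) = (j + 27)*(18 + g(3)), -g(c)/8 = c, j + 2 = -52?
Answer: -1/72381 ≈ -1.3816e-5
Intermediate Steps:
j = -54 (j = -2 - 52 = -54)
g(c) = -8*c
D(M, o) = 162 (D(M, o) = (-54 + 27)*(18 - 8*3) = -27*(18 - 24) = -27*(-6) = 162)
1/(D(212, -312) - 72543) = 1/(162 - 72543) = 1/(-72381) = -1/72381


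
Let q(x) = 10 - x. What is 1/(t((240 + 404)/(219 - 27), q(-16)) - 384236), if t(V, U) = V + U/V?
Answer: -7728/2969289983 ≈ -2.6026e-6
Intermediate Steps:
1/(t((240 + 404)/(219 - 27), q(-16)) - 384236) = 1/(((240 + 404)/(219 - 27) + (10 - 1*(-16))/(((240 + 404)/(219 - 27)))) - 384236) = 1/((644/192 + (10 + 16)/((644/192))) - 384236) = 1/((644*(1/192) + 26/((644*(1/192)))) - 384236) = 1/((161/48 + 26/(161/48)) - 384236) = 1/((161/48 + 26*(48/161)) - 384236) = 1/((161/48 + 1248/161) - 384236) = 1/(85825/7728 - 384236) = 1/(-2969289983/7728) = -7728/2969289983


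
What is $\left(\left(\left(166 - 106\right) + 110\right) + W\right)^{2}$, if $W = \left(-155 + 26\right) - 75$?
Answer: $1156$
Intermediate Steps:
$W = -204$ ($W = -129 - 75 = -204$)
$\left(\left(\left(166 - 106\right) + 110\right) + W\right)^{2} = \left(\left(\left(166 - 106\right) + 110\right) - 204\right)^{2} = \left(\left(60 + 110\right) - 204\right)^{2} = \left(170 - 204\right)^{2} = \left(-34\right)^{2} = 1156$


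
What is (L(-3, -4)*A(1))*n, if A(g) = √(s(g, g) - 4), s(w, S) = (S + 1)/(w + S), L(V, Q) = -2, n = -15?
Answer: 30*I*√3 ≈ 51.962*I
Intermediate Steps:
s(w, S) = (1 + S)/(S + w)
A(g) = √(-4 + (1 + g)/(2*g)) (A(g) = √((1 + g)/(g + g) - 4) = √((1 + g)/((2*g)) - 4) = √((1/(2*g))*(1 + g) - 4) = √((1 + g)/(2*g) - 4) = √(-4 + (1 + g)/(2*g)))
(L(-3, -4)*A(1))*n = -√(-14 + 2/1)*(-15) = -√(-14 + 2*1)*(-15) = -√(-14 + 2)*(-15) = -√(-12)*(-15) = -2*I*√3*(-15) = 30*I*√3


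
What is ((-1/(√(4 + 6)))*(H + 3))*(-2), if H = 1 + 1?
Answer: √10 ≈ 3.1623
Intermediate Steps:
H = 2
((-1/(√(4 + 6)))*(H + 3))*(-2) = ((-1/(√(4 + 6)))*(2 + 3))*(-2) = (-1/(√10)*5)*(-2) = (-√10/10*5)*(-2) = -√10/2*(-2) = √10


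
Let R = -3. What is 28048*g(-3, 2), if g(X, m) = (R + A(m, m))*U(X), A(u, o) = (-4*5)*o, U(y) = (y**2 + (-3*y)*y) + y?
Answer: 25327344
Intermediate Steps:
U(y) = y - 2*y**2 (U(y) = (y**2 - 3*y**2) + y = -2*y**2 + y = y - 2*y**2)
A(u, o) = -20*o
g(X, m) = X*(1 - 2*X)*(-3 - 20*m) (g(X, m) = (-3 - 20*m)*(X*(1 - 2*X)) = X*(1 - 2*X)*(-3 - 20*m))
28048*g(-3, 2) = 28048*(-3*(-1 + 2*(-3))*(3 + 20*2)) = 28048*(-3*(-1 - 6)*(3 + 40)) = 28048*(-3*(-7)*43) = 28048*903 = 25327344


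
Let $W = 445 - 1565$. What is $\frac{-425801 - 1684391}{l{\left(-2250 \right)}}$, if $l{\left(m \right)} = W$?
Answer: $\frac{18841}{10} \approx 1884.1$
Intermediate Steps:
$W = -1120$ ($W = 445 - 1565 = -1120$)
$l{\left(m \right)} = -1120$
$\frac{-425801 - 1684391}{l{\left(-2250 \right)}} = \frac{-425801 - 1684391}{-1120} = \left(-2110192\right) \left(- \frac{1}{1120}\right) = \frac{18841}{10}$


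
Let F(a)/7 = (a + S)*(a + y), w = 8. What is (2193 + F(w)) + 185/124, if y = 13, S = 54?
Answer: 1402253/124 ≈ 11308.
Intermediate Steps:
F(a) = 7*(13 + a)*(54 + a) (F(a) = 7*((a + 54)*(a + 13)) = 7*((54 + a)*(13 + a)) = 7*((13 + a)*(54 + a)) = 7*(13 + a)*(54 + a))
(2193 + F(w)) + 185/124 = (2193 + (4914 + 7*8² + 469*8)) + 185/124 = (2193 + (4914 + 7*64 + 3752)) + 185*(1/124) = (2193 + (4914 + 448 + 3752)) + 185/124 = (2193 + 9114) + 185/124 = 11307 + 185/124 = 1402253/124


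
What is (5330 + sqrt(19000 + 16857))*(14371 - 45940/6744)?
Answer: 64541025965/843 + 24218021*sqrt(35857)/1686 ≈ 7.9281e+7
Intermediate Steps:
(5330 + sqrt(19000 + 16857))*(14371 - 45940/6744) = (5330 + sqrt(35857))*(14371 - 45940*1/6744) = (5330 + sqrt(35857))*(14371 - 11485/1686) = (5330 + sqrt(35857))*(24218021/1686) = 64541025965/843 + 24218021*sqrt(35857)/1686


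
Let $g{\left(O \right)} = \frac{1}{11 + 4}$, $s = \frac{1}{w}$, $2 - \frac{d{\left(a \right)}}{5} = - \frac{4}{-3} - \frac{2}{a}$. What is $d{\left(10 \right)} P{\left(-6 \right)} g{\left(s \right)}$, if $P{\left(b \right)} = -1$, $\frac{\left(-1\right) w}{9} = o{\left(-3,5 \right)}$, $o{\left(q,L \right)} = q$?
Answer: $- \frac{13}{45} \approx -0.28889$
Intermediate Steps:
$w = 27$ ($w = \left(-9\right) \left(-3\right) = 27$)
$d{\left(a \right)} = \frac{10}{3} + \frac{10}{a}$ ($d{\left(a \right)} = 10 - 5 \left(- \frac{4}{-3} - \frac{2}{a}\right) = 10 - 5 \left(\left(-4\right) \left(- \frac{1}{3}\right) - \frac{2}{a}\right) = 10 - 5 \left(\frac{4}{3} - \frac{2}{a}\right) = 10 - \left(\frac{20}{3} - \frac{10}{a}\right) = \frac{10}{3} + \frac{10}{a}$)
$s = \frac{1}{27} \approx 0.037037$
$g{\left(O \right)} = \frac{1}{15}$
$d{\left(10 \right)} P{\left(-6 \right)} g{\left(s \right)} = \left(\frac{10}{3} + \frac{10}{10}\right) \left(-1\right) \frac{1}{15} = \left(\frac{10}{3} + 10 \cdot \frac{1}{10}\right) \left(-1\right) \frac{1}{15} = \left(\frac{10}{3} + 1\right) \left(-1\right) \frac{1}{15} = \frac{13}{3} \left(-1\right) \frac{1}{15} = \left(- \frac{13}{3}\right) \frac{1}{15} = - \frac{13}{45}$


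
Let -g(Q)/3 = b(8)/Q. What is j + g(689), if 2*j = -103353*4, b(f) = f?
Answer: -142420458/689 ≈ -2.0671e+5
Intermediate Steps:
g(Q) = -24/Q
j = -206706 (j = (-103353*4)/2 = (1/2)*(-413412) = -206706)
j + g(689) = -206706 - 24/689 = -142420458/689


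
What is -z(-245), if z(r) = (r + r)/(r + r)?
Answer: -1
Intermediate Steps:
z(r) = 1 (z(r) = (2*r)/((2*r)) = (2*r)*(1/(2*r)) = 1)
-z(-245) = -1*1 = -1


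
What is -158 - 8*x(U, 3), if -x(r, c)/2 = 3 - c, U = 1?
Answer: -158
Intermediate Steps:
x(r, c) = -6 + 2*c (x(r, c) = -2*(3 - c) = -6 + 2*c)
-158 - 8*x(U, 3) = -158 - 8*(-6 + 2*3) = -158 - 8*(-6 + 6) = -158 - 8*0 = -158 - 1*0 = -158 + 0 = -158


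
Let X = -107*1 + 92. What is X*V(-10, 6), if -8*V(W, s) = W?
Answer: -75/4 ≈ -18.750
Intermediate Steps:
V(W, s) = -W/8
X = -15 (X = -107 + 92 = -15)
X*V(-10, 6) = -(-15)*(-10)/8 = -15*5/4 = -75/4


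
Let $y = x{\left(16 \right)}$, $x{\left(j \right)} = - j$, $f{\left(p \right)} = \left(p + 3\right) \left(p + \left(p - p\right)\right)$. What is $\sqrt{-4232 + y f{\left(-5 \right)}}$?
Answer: $6 i \sqrt{122} \approx 66.272 i$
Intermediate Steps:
$f{\left(p \right)} = p \left(3 + p\right)$ ($f{\left(p \right)} = \left(3 + p\right) \left(p + 0\right) = \left(3 + p\right) p = p \left(3 + p\right)$)
$y = -16$ ($y = \left(-1\right) 16 = -16$)
$\sqrt{-4232 + y f{\left(-5 \right)}} = \sqrt{-4232 - 16 \left(- 5 \left(3 - 5\right)\right)} = \sqrt{-4232 - 16 \left(\left(-5\right) \left(-2\right)\right)} = \sqrt{-4232 - 160} = \sqrt{-4392} = 6 i \sqrt{122}$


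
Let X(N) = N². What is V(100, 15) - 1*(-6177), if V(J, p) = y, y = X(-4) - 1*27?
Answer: 6166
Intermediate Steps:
y = -11 (y = (-4)² - 1*27 = 16 - 27 = -11)
V(J, p) = -11
V(100, 15) - 1*(-6177) = -11 - 1*(-6177) = -11 + 6177 = 6166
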